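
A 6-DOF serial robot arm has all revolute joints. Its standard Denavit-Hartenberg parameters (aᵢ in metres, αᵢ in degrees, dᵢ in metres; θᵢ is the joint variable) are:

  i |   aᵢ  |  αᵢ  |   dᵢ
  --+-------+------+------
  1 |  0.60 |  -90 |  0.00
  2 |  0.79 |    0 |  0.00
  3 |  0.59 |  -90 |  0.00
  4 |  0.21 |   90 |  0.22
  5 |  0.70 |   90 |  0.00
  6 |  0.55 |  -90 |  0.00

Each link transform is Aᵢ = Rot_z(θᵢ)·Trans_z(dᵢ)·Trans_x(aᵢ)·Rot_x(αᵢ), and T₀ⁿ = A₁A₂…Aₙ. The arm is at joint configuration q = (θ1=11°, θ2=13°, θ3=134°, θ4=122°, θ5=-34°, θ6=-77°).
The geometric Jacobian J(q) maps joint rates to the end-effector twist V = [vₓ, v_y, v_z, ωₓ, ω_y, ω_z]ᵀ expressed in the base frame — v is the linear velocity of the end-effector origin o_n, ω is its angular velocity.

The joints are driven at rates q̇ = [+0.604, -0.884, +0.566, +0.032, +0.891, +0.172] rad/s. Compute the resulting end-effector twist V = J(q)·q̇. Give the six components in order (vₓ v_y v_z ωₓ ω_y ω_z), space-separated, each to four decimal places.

o_n = [1.8415, -0.1241, -0.1956]
J₁: ẑ×o_n = [0.1241, 1.8415, -0.0000], ω = ẑ
J2: z=[-0.1908, 0.9816, 0.0000] o=[0.5890, 0.1145, 0.0000] → [-0.1920, -0.0373, -1.1840, -0.1908, 0.9816, 0.0000]
J3: z=[-0.1908, 0.9816, 0.0000] o=[1.3446, 0.2614, -0.1777] → [-0.0176, -0.0034, -0.4142, -0.1908, 0.9816, 0.0000]
J4: z=[-0.5346, -0.1039, 0.8387] o=[0.8589, 0.1669, -0.4990] → [0.2126, 0.9863, 0.2577, -0.5346, -0.1039, 0.8387]
J5: z=[-0.5971, -0.6559, -0.4619] o=[0.8668, -0.0129, -0.2539] → [-0.0896, -0.4154, 0.7057, -0.5971, -0.6559, -0.4619]
J6: z=[0.1088, 0.5042, -0.8567] o=[1.4232, -0.4061, -0.4147] → [0.3521, -0.3822, -0.1802, 0.1088, 0.5042, -0.8567]
V = J·q̇ = [0.2223, 0.7391, 1.4182, -0.4697, -0.8132, 0.0720]

0.2223 0.7391 1.4182 -0.4697 -0.8132 0.0720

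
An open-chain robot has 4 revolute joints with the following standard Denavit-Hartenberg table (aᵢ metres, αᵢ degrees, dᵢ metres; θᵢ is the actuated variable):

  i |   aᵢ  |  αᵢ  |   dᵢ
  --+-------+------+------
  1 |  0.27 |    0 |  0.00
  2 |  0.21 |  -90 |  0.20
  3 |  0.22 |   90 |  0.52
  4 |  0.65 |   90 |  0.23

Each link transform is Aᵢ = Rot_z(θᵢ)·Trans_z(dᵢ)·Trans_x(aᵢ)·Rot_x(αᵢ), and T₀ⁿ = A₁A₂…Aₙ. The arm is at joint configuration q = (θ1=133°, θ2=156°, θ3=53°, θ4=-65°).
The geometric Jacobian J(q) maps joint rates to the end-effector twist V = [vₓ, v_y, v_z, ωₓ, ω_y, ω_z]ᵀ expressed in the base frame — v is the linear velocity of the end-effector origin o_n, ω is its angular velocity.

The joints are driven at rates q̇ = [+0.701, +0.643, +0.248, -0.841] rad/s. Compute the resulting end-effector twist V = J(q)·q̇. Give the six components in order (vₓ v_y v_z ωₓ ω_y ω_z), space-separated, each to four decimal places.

0.4342 0.3525 0.2763 0.0158 0.7158 0.8379

o_n = [-0.0244, -0.4788, -0.0567]
J₁: ẑ×o_n = [0.4788, -0.0244, 0.0000], ω = ẑ
J2: z=[0.0000, 0.0000, 1.0000] o=[-0.1841, 0.1975, 0.0000] → [0.6762, 0.1598, -0.0000, 0.0000, 0.0000, 1.0000]
J3: z=[0.9455, 0.3256, 0.0000] o=[-0.1158, -0.0011, 0.2000] → [-0.0836, 0.2427, -0.4814, 0.9455, 0.3256, 0.0000]
J4: z=[0.2600, -0.7551, 0.6018] o=[0.4190, 0.0430, 0.0243] → [0.3752, -0.2458, -0.4705, 0.2600, -0.7551, 0.6018]
V = J·q̇ = [0.4342, 0.3525, 0.2763, 0.0158, 0.7158, 0.8379]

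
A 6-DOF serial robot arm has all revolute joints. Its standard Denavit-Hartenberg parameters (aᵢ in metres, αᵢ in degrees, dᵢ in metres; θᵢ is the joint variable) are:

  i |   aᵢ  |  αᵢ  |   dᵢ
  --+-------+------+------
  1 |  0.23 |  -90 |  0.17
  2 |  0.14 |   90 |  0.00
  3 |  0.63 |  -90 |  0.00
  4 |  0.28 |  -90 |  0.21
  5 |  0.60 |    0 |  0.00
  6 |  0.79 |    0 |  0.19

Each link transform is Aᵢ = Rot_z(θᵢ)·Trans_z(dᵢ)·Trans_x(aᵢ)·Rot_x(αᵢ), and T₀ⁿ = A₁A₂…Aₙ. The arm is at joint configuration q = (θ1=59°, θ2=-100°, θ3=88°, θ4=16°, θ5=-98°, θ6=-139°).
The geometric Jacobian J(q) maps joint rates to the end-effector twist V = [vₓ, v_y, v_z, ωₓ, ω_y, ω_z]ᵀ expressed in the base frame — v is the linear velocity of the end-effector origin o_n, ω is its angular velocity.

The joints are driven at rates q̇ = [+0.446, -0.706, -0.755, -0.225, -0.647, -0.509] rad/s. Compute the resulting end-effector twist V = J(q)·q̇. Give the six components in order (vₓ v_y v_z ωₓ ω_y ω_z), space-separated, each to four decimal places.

-0.6189 0.1835 0.9321 0.1371 -0.5395 0.6165

o_n = [-0.1291, 0.4795, 0.2012]
J₁: ẑ×o_n = [-0.4795, -0.1291, 0.0000], ω = ẑ
J2: z=[-0.8572, 0.5150, 0.0000] o=[0.1185, 0.1971, 0.1700] → [0.0160, 0.0267, -0.1145, -0.8572, 0.5150, 0.0000]
J3: z=[-0.5072, -0.8441, -0.1736] o=[0.1059, 0.1763, 0.3079] → [0.1427, -0.0133, -0.3522, -0.5072, -0.8441, -0.1736]
J4: z=[0.0595, 0.1667, -0.9842] o=[-0.4357, 0.4973, 0.3295] → [-0.0389, -0.2941, -0.0522, 0.0595, 0.1667, -0.9842]
J5: z=[0.7245, 0.6710, 0.1574] o=[-0.6155, 0.7346, 0.1455] → [0.0775, 0.0363, -0.5112, 0.7245, 0.6710, 0.1574]
J6: z=[0.7245, 0.6710, 0.1574] o=[-0.5228, 0.7734, -0.4460] → [0.4805, -0.4069, -0.4771, 0.7245, 0.6710, 0.1574]
V = J·q̇ = [-0.6189, 0.1835, 0.9321, 0.1371, -0.5395, 0.6165]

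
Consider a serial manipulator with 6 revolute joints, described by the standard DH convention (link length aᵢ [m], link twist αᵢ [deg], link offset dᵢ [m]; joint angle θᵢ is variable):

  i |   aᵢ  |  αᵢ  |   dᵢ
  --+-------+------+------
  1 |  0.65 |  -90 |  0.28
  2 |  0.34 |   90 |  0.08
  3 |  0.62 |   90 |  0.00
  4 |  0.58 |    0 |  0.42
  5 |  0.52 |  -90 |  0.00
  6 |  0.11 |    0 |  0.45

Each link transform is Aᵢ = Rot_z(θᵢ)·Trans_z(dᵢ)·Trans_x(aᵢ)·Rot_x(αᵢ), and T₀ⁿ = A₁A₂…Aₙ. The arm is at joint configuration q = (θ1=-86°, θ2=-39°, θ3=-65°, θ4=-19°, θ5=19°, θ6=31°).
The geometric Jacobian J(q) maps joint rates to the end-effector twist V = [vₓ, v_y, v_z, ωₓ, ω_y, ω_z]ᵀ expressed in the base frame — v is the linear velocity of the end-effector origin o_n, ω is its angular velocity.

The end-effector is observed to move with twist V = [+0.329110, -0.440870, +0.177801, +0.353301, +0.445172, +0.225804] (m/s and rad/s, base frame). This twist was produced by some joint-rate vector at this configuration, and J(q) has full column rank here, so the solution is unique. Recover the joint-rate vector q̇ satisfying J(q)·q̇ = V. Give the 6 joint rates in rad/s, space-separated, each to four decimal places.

0.1730 0.5200 0.0690 0.4190 -0.0960 0.2360

o_n = [-1.6098, -1.1947, 0.9638]
J₁: ẑ×o_n = [1.1947, -1.6098, 0.0000], ω = ẑ
J2: z=[0.9976, 0.0698, 0.0000] o=[0.0453, -0.6484, 0.2800] → [0.0477, -0.6822, -0.4295, 0.9976, 0.0698, 0.0000]
J3: z=[-0.0439, 0.6278, 0.7771] o=[0.1436, -0.9064, 0.4940] → [0.5190, -1.3420, 1.1134, -0.0439, 0.6278, 0.7771]
J4: z=[-0.4707, 0.6731, -0.5704] o=[-0.4028, -1.1488, 0.6589] → [0.1791, 0.8320, 0.8341, -0.4707, 0.6731, -0.5704]
J5: z=[-0.4707, 0.6731, -0.5704] o=[-1.0754, -1.1989, 0.4184] → [0.3696, 0.5615, 0.3577, -0.4707, 0.6731, -0.5704]
J6: z=[-0.0439, 0.6278, 0.7771] o=[-1.5336, -1.4022, 0.5567] → [0.0943, -0.0413, 0.0387, -0.0439, 0.6278, 0.7771]
q̇ = J⁺·V = [0.1730, 0.5200, 0.0690, 0.4190, -0.0960, 0.2360]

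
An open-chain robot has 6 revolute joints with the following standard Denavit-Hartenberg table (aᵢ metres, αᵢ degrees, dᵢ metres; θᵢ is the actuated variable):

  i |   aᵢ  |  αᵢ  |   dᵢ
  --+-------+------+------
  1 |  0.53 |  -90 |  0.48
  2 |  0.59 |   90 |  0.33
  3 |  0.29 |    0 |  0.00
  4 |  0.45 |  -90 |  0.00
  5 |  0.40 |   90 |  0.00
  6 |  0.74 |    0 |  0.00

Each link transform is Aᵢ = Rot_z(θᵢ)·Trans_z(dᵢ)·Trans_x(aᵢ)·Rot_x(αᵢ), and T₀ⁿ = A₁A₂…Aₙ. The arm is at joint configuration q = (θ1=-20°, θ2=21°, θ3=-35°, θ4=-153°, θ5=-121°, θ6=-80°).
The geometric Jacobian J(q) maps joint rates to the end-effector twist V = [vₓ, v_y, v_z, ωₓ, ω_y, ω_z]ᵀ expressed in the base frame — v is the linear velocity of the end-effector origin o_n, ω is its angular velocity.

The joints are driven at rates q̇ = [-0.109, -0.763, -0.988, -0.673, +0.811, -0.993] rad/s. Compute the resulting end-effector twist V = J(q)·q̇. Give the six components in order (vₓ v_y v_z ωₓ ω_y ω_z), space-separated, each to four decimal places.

0.1535 -0.0915 0.1581 -1.7207 -0.9143 -0.8397

o_n = [1.6224, 0.3780, 0.6331]
J₁: ẑ×o_n = [-0.3780, 1.6224, 0.0000], ω = ẑ
J2: z=[0.3420, 0.9397, 0.0000] o=[0.4980, -0.1813, 0.4800] → [0.1439, -0.0524, -0.8652, 0.3420, 0.9397, 0.0000]
J3: z=[0.3368, -0.1226, 0.9336] o=[1.1285, -0.0596, 0.2686] → [-0.4532, 0.3383, 0.2079, 0.3368, -0.1226, 0.9336]
J4: z=[0.3368, -0.1226, 0.9336] o=[1.2800, -0.2917, 0.1834] → [-0.6803, 0.1682, 0.2675, 0.3368, -0.1226, 0.9336]
J5: z=[-0.4608, -0.8861, 0.0499] o=[0.9105, -0.0906, 0.3431] → [-0.2803, 0.1691, 0.4149, -0.4608, -0.8861, 0.0499]
J6: z=[0.5304, -0.3200, -0.7850] o=[1.1951, -0.2247, 0.5901] → [0.4594, -0.3582, 0.4564, 0.5304, -0.3200, -0.7850]
V = J·q̇ = [0.1535, -0.0915, 0.1581, -1.7207, -0.9143, -0.8397]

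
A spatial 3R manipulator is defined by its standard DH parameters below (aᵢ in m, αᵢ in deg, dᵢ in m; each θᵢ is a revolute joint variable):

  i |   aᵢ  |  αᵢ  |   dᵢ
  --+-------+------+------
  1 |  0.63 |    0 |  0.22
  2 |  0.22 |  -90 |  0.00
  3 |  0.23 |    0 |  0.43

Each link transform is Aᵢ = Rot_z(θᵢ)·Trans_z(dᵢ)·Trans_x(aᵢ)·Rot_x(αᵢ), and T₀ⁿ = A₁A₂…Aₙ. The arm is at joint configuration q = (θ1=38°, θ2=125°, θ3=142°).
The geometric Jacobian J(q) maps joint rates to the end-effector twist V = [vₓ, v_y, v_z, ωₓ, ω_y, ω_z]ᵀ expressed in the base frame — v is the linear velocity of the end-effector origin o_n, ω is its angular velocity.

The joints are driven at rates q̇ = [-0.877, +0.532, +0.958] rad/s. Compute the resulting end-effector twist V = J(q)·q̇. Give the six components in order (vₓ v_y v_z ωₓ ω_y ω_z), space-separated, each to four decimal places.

o_n = [0.3337, -0.0120, 0.0784]
J₁: ẑ×o_n = [0.0120, 0.3337, -0.0000], ω = ẑ
J2: z=[0.0000, 0.0000, 1.0000] o=[0.4964, 0.3879, 0.2200] → [0.3999, -0.1628, 0.0000, 0.0000, 0.0000, 1.0000]
J3: z=[-0.2924, -0.9563, 0.0000] o=[0.2861, 0.4522, 0.2200] → [0.1354, -0.0414, 0.1812, -0.2924, -0.9563, 0.0000]
V = J·q̇ = [0.3319, -0.4189, 0.1736, -0.2801, -0.9161, -0.3450]

0.3319 -0.4189 0.1736 -0.2801 -0.9161 -0.3450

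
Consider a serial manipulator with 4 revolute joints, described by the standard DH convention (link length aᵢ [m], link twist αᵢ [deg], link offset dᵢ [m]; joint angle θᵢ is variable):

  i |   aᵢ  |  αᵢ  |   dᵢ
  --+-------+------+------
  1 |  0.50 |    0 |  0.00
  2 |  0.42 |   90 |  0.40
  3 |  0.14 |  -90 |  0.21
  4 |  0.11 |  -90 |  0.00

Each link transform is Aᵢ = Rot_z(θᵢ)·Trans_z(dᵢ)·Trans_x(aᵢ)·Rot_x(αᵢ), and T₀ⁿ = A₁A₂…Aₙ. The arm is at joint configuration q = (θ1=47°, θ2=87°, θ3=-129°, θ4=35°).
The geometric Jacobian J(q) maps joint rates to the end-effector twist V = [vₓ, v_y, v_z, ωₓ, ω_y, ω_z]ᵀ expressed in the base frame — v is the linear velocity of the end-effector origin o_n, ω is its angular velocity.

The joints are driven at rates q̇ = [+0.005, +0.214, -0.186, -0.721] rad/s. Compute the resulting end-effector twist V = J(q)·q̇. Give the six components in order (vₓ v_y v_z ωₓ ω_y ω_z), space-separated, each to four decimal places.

0.0222 -0.0164 -0.0084 0.2554 -0.5323 0.6727

o_n = [0.2555, 0.6657, 0.2212]
J₁: ẑ×o_n = [-0.6657, 0.2555, 0.0000], ω = ẑ
J2: z=[0.0000, 0.0000, 1.0000] o=[0.3410, 0.3657, 0.0000] → [-0.3000, -0.0855, 0.0000, 0.0000, 0.0000, 1.0000]
J3: z=[0.7193, 0.6947, 0.0000] o=[0.0492, 0.6678, 0.4000] → [-0.1242, 0.1286, -0.1448, 0.7193, 0.6947, 0.0000]
J4: z=[-0.5399, 0.5590, -0.6293] o=[0.2615, 0.7503, 0.2912] → [-0.0924, -0.0340, 0.0490, -0.5399, 0.5590, -0.6293]
V = J·q̇ = [0.0222, -0.0164, -0.0084, 0.2554, -0.5323, 0.6727]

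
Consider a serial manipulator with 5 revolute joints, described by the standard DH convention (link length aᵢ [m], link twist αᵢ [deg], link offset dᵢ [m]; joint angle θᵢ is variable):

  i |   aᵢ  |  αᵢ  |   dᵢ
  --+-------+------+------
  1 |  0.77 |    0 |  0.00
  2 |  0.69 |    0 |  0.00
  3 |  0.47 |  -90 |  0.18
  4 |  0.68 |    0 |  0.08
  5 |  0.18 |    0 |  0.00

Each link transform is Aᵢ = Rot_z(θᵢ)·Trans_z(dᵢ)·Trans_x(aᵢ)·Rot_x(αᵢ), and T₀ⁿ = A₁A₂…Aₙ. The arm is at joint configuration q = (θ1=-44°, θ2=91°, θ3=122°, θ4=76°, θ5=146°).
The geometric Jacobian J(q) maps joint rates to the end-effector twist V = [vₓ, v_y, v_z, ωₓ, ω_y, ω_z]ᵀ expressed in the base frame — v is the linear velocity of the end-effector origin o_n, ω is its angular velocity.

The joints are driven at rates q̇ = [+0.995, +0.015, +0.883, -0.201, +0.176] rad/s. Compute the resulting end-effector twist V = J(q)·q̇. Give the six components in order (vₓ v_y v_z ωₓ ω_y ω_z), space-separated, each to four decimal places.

o_n = [0.5177, -0.0132, -0.3594]
J₁: ẑ×o_n = [0.0132, 0.5177, -0.0000], ω = ẑ
J2: z=[0.0000, 0.0000, 1.0000] o=[0.5539, -0.5349, 0.0000] → [-0.5216, -0.0362, 0.0000, 0.0000, 0.0000, 1.0000]
J3: z=[0.0000, 0.0000, 1.0000] o=[1.0245, -0.0303, 0.0000] → [-0.0170, -0.5068, 0.0000, 0.0000, 0.0000, 1.0000]
J4: z=[-0.1908, -0.9816, 0.0000] o=[0.5631, 0.0594, 0.1800] → [0.5294, -0.1029, -0.0307, -0.1908, -0.9816, 0.0000]
J5: z=[-0.1908, -0.9816, 0.0000] o=[0.3864, 0.0123, -0.4798] → [-0.1182, 0.0230, 0.1338, -0.1908, -0.9816, 0.0000]
V = J·q̇ = [-0.1369, 0.0918, 0.0297, 0.0048, 0.0245, 1.8930]

-0.1369 0.0918 0.0297 0.0048 0.0245 1.8930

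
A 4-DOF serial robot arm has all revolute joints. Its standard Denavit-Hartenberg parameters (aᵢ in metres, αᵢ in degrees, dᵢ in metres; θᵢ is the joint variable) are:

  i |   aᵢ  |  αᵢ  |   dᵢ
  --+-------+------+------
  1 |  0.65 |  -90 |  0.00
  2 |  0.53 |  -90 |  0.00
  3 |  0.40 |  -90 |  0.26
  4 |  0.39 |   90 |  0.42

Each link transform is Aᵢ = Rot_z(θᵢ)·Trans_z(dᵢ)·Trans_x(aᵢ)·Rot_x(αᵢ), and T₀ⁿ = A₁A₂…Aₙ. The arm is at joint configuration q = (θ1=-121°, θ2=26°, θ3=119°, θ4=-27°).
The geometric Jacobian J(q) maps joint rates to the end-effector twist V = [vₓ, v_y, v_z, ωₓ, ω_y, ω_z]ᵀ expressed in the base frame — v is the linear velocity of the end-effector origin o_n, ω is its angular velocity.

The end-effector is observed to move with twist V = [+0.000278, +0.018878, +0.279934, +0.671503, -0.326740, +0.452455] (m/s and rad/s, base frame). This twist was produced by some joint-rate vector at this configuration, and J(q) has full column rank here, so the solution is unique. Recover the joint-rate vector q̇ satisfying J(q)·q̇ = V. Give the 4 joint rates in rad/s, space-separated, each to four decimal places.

o_n = [-0.5295, -0.0072, -0.3053]
J₁: ẑ×o_n = [0.0072, -0.5295, 0.0000], ω = ẑ
J2: z=[0.8572, -0.5150, 0.0000] o=[-0.3348, -0.5572, 0.0000] → [0.1572, 0.2617, 0.3711, 0.8572, -0.5150, 0.0000]
J3: z=[0.2258, 0.3758, -0.8988] o=[-0.5801, -0.9655, -0.2323] → [0.8339, -0.0290, 0.1973, 0.2258, 0.3758, -0.8988]
J4: z=[0.8204, 0.4241, 0.3834] o=[-0.7315, -0.5382, -0.3810] → [-0.1715, 0.0153, 0.3500, 0.8204, 0.4241, 0.3834]
q̇ = J⁺·V = [0.3080, 0.6760, -0.1010, 0.1400]

0.3080 0.6760 -0.1010 0.1400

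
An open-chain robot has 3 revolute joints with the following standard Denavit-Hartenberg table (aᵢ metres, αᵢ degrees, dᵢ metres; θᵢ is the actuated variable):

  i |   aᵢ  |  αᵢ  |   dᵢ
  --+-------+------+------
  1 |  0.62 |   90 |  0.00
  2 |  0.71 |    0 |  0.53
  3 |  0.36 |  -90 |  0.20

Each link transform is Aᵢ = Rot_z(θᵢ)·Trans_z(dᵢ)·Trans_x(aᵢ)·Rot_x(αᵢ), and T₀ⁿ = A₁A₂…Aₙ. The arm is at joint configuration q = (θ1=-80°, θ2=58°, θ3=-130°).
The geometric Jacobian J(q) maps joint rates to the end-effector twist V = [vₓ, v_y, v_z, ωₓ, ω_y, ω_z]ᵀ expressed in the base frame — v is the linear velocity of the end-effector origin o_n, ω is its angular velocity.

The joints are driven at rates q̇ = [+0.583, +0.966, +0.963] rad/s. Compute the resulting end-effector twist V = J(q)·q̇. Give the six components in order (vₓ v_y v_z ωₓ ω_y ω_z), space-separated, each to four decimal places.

o_n = [-0.5266, -1.2174, 0.2597]
J₁: ẑ×o_n = [1.2174, -0.5266, 0.0000], ω = ẑ
J2: z=[-0.9848, -0.1736, 0.0000] o=[0.1077, -0.6106, 0.0000] → [-0.0451, 0.2558, 0.4875, -0.9848, -0.1736, 0.0000]
J3: z=[-0.9848, -0.1736, 0.0000] o=[-0.3490, -1.0731, 0.6021] → [0.0595, -0.3372, 0.1112, -0.9848, -0.1736, 0.0000]
V = J·q̇ = [0.7234, -0.3846, 0.5780, -1.8997, -0.3350, 0.5830]

0.7234 -0.3846 0.5780 -1.8997 -0.3350 0.5830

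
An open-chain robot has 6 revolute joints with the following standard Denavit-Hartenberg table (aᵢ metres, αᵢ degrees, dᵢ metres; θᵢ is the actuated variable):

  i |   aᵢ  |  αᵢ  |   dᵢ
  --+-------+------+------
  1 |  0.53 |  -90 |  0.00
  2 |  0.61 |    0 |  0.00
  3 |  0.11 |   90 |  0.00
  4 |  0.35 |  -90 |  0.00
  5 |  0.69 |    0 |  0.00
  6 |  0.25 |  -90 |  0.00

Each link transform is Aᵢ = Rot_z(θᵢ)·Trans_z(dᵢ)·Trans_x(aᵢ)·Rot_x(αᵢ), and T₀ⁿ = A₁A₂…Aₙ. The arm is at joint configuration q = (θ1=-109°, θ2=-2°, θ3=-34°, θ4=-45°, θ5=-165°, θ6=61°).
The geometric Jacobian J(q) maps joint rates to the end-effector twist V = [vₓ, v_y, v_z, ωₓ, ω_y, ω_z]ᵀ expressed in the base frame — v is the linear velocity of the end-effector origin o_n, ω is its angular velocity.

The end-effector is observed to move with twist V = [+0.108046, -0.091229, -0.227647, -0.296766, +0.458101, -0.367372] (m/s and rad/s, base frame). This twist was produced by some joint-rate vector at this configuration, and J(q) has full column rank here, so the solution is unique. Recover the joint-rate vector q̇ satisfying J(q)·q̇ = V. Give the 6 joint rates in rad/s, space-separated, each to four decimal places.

o_n = [0.0028, -0.8105, 0.2700]
J₁: ẑ×o_n = [0.8105, 0.0028, -0.0000], ω = ẑ
J2: z=[0.9455, -0.3256, 0.0000] o=[-0.1726, -0.5011, 0.0000] → [-0.0879, -0.2553, -0.2354, 0.9455, -0.3256, 0.0000]
J3: z=[0.9455, -0.3256, 0.0000] o=[-0.3710, -1.0775, 0.0213] → [-0.0810, -0.2352, 0.3742, 0.9455, -0.3256, 0.0000]
J4: z=[0.1914, 0.5558, 0.8090] o=[-0.4000, -1.1617, 0.0859] → [-0.1818, 0.2907, -0.1567, 0.1914, 0.5558, 0.8090]
J5: z=[0.4823, -0.7711, 0.4156] o=[-0.6992, -1.2704, 0.2314] → [-0.2209, 0.2732, 0.7632, 0.4823, -0.7711, 0.4156]
J6: z=[0.4823, -0.7711, 0.4156] o=[-0.0953, -0.9641, 0.0989] → [-0.1958, -0.0418, 0.1497, 0.4823, -0.7711, 0.4156]
q̇ = J⁺·V = [-0.0450, -0.0500, 0.0820, -0.0630, -0.2970, -0.3560]

-0.0450 -0.0500 0.0820 -0.0630 -0.2970 -0.3560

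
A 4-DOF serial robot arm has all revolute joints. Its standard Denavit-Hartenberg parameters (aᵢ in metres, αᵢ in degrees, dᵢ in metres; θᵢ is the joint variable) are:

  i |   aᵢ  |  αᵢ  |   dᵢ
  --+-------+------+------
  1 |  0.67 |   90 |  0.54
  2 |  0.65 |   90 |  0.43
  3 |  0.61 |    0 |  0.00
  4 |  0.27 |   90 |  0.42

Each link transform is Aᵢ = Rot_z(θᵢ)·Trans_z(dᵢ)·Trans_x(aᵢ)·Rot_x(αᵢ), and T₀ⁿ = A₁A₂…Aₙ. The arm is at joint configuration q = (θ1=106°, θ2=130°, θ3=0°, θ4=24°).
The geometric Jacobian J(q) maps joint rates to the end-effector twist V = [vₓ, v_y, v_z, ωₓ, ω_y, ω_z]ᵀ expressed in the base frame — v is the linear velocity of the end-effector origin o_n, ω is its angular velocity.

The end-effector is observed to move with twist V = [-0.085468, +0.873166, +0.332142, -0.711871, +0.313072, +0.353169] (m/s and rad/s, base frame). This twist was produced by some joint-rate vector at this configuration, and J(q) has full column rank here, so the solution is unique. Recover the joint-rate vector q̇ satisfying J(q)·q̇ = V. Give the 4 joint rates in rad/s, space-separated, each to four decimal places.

-0.0640 -0.5980 -0.0050 0.6540

o_n = [0.5125, 0.1712, 1.9641]
J₁: ẑ×o_n = [-0.1712, 0.5125, 0.0000], ω = ẑ
J2: z=[0.9613, 0.2756, 0.0000] o=[-0.1847, 0.6440, 0.5400] → [0.3925, -1.3690, -0.6467, 0.9613, 0.2756, 0.0000]
J3: z=[-0.2112, 0.7364, 0.6428] o=[0.3438, 0.3609, 1.0379] → [0.8040, 0.3040, -0.0841, -0.2112, 0.7364, 0.6428]
J4: z=[-0.2112, 0.7364, 0.6428] o=[0.4519, -0.0160, 1.5052] → [0.2176, 0.1358, -0.0841, -0.2112, 0.7364, 0.6428]
q̇ = J⁺·V = [-0.0640, -0.5980, -0.0050, 0.6540]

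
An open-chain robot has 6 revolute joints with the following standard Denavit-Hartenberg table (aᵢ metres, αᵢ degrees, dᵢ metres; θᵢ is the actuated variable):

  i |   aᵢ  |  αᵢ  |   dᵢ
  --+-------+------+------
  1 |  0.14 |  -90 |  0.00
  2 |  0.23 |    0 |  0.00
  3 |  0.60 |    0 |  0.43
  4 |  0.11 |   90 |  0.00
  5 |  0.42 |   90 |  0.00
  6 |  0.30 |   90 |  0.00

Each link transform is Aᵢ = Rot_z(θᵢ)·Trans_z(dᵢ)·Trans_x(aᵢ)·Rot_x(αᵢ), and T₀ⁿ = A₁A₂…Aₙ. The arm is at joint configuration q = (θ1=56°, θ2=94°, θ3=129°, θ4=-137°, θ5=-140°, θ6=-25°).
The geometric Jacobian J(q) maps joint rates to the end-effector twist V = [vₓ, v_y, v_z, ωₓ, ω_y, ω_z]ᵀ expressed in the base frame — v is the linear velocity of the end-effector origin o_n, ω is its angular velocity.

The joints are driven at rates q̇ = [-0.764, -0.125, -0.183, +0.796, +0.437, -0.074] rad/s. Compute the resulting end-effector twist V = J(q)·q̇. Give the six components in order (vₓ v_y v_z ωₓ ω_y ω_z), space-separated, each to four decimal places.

o_n = [-0.2510, -0.3984, 0.5899]
J₁: ẑ×o_n = [0.3984, -0.2510, 0.0000], ω = ẑ
J2: z=[-0.8290, 0.5592, 0.0000] o=[0.0783, 0.1161, 0.0000] → [0.3299, 0.4891, 0.6106, -0.8290, 0.5592, 0.0000]
J3: z=[-0.8290, 0.5592, 0.0000] o=[0.0693, 0.1028, -0.2294] → [0.4582, 0.6793, 0.5946, -0.8290, 0.5592, 0.0000]
J4: z=[-0.8290, 0.5592, 0.0000] o=[-0.5326, -0.0206, 0.1798] → [0.2294, 0.3400, 0.1558, -0.8290, 0.5592, 0.0000]
J5: z=[0.5578, 0.8270, 0.0698] o=[-0.5283, -0.0142, 0.0700] → [0.4568, -0.2707, -0.4437, 0.5578, 0.8270, 0.0698]
J6: z=[-0.6602, 0.3912, 0.6412] o=[-0.3170, -0.1838, 0.3910] → [0.2154, 0.1737, 0.1159, -0.6602, 0.3912, 0.6412]
V = J·q̇ = [-0.0632, 0.1458, -0.2636, -0.1119, 0.6053, -0.7810]

-0.0632 0.1458 -0.2636 -0.1119 0.6053 -0.7810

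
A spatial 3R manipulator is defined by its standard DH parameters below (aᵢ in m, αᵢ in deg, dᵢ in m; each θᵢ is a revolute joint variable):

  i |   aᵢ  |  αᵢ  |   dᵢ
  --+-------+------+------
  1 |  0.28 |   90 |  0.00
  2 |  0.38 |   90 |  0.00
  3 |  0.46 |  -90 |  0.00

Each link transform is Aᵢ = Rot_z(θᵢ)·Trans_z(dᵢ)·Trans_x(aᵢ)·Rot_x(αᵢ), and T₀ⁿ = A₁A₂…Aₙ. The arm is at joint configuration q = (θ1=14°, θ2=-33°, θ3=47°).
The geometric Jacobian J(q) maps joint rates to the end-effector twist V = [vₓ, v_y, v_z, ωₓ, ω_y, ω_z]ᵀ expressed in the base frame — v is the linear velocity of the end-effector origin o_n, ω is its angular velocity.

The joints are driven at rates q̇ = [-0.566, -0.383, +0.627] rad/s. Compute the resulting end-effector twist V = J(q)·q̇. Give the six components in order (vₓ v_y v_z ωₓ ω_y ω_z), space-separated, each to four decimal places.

-0.3312 -0.7880 -0.1079 -0.4240 0.2890 -1.0918

o_n = [0.9176, -0.1179, -0.3778]
J₁: ẑ×o_n = [0.1179, 0.9176, -0.0000], ω = ẑ
J2: z=[0.2419, -0.9703, 0.0000] o=[0.2717, 0.0677, 0.0000] → [0.3666, 0.0914, 0.5818, 0.2419, -0.9703, 0.0000]
J3: z=[-0.5285, -0.1318, -0.8387] o=[0.5809, 0.1448, -0.2070] → [-0.1979, -0.3727, 0.1832, -0.5285, -0.1318, -0.8387]
V = J·q̇ = [-0.3312, -0.7880, -0.1079, -0.4240, 0.2890, -1.0918]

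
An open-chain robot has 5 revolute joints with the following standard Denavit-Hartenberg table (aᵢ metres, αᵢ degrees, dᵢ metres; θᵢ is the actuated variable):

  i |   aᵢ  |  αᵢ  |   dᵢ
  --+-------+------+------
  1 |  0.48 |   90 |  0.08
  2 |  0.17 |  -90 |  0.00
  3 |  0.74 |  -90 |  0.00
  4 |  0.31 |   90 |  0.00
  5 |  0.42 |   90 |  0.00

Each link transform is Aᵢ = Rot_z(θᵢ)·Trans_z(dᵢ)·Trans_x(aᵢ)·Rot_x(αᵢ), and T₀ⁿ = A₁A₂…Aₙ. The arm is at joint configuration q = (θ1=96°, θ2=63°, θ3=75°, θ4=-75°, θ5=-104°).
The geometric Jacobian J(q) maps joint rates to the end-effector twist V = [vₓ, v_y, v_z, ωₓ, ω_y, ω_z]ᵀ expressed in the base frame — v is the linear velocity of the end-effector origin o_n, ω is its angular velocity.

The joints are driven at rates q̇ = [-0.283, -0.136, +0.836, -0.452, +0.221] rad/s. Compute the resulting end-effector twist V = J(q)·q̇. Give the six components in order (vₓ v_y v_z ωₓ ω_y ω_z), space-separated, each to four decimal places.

-0.2386 -0.0809 -0.4615 0.2512 -0.5997 0.4623

o_n = [-0.7257, 0.5771, 0.8567]
J₁: ẑ×o_n = [-0.5771, -0.7257, 0.0000], ω = ẑ
J2: z=[0.9945, 0.1045, 0.0000] o=[-0.0502, 0.4774, 0.0800] → [0.0812, -0.7724, 0.1698, 0.9945, 0.1045, 0.0000]
J3: z=[0.0931, -0.8861, 0.4540] o=[-0.0582, 0.5541, 0.2315] → [-0.5645, -0.3613, -0.5893, 0.0931, -0.8861, 0.4540]
J4: z=[-0.2116, -0.4632, -0.8606] o=[-0.7782, 0.5659, 0.4021] → [-0.2009, 0.0510, 0.0219, -0.2116, -0.4632, -0.8606]
J5: z=[0.9639, -0.2447, -0.1053] o=[-0.8284, 0.3018, 0.5566] → [-0.0445, -0.3001, 0.2905, 0.9639, -0.2447, -0.1053]
V = J·q̇ = [-0.2386, -0.0809, -0.4615, 0.2512, -0.5997, 0.4623]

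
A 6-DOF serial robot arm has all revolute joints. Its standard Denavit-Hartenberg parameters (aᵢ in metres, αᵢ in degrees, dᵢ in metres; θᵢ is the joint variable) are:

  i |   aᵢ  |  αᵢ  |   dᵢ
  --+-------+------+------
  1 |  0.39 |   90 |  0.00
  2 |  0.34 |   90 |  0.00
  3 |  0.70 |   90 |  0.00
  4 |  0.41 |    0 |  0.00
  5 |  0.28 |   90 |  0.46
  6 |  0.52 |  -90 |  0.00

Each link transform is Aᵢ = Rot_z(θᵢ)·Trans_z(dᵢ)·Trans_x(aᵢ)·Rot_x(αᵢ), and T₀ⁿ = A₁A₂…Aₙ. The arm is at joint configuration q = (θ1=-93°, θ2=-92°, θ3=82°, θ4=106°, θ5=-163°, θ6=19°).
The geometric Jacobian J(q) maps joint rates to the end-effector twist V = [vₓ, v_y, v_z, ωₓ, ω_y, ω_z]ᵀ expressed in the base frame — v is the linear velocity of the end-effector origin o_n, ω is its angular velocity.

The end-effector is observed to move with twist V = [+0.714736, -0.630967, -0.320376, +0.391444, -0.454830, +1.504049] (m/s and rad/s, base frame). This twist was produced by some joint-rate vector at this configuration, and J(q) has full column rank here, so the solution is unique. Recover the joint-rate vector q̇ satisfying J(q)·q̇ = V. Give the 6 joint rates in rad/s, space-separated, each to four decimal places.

o_n = [-0.9403, -0.5560, -1.1115]
J₁: ẑ×o_n = [0.5560, -0.9403, 0.0000], ω = ẑ
J2: z=[-0.9986, 0.0523, 0.0000] o=[-0.0204, -0.3895, 0.0000] → [-0.0582, -1.1100, 0.2144, -0.9986, 0.0523, 0.0000]
J3: z=[0.0523, 0.9980, 0.0349] o=[-0.0198, -0.3776, -0.3398] → [-0.7640, 0.0082, 0.9093, 0.0523, 0.9980, 0.0349]
J4: z=[0.1408, 0.0272, -0.9897] o=[-0.7118, -0.3379, -0.4372] → [-0.2341, 0.3210, -0.0245, 0.1408, 0.0272, -0.9897]
J5: z=[0.1408, 0.0272, -0.9897] o=[-0.5795, 0.0490, -0.4077] → [-0.6179, 0.4561, -0.0753, 0.1408, 0.0272, -0.9897]
J6: z=[0.8007, -0.5911, 0.0976] o=[-0.6778, -0.1642, -0.8923] → [0.1678, 0.1499, -0.4688, 0.8007, -0.5911, 0.0976]
q̇ = J⁺·V = [0.4530, -0.0470, -0.0640, -0.8120, -0.1920, 0.6110]

0.4530 -0.0470 -0.0640 -0.8120 -0.1920 0.6110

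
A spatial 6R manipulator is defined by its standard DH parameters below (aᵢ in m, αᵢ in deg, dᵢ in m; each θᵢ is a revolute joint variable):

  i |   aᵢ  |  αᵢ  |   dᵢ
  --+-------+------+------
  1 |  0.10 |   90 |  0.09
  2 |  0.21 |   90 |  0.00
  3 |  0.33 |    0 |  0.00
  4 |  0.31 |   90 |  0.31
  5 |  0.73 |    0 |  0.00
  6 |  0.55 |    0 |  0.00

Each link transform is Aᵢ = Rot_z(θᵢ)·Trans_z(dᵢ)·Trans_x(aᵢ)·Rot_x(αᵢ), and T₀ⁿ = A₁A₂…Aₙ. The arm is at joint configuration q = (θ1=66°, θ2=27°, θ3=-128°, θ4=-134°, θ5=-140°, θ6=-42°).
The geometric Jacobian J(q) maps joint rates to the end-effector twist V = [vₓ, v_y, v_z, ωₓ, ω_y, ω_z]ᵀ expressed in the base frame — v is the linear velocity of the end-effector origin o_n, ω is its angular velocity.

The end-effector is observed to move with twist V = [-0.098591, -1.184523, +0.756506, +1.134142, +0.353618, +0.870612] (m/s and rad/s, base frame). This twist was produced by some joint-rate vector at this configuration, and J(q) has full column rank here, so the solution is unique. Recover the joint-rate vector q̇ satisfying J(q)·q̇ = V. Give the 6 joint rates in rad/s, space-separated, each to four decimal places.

0.1960 0.7510 -0.4800 0.2350 0.7930 0.2220

o_n = [-0.9027, 0.5569, 0.2684]
J₁: ẑ×o_n = [-0.5569, -0.9027, 0.0000], ω = ẑ
J2: z=[0.9135, -0.4067, 0.0000] o=[0.0407, 0.0914, 0.0900] → [-0.0725, -0.1629, 0.0416, 0.9135, -0.4067, 0.0000]
J3: z=[0.1847, 0.4147, -0.8910] o=[0.1168, 0.2623, 0.1853] → [0.2969, 0.8930, 0.4772, 0.1847, 0.4147, -0.8910]
J4: z=[0.1847, 0.4147, -0.8910] o=[-0.1944, 0.2027, 0.0931] → [0.3883, 0.5987, 0.3592, 0.1847, 0.4147, -0.8910]
J5: z=[0.4860, 0.7494, 0.4496] o=[0.1276, 0.1713, -0.2027] → [0.1797, -0.6921, 0.9596, 0.4860, 0.7494, 0.4496]
J6: z=[0.4860, 0.7494, 0.4496] o=[-0.4367, 0.2653, 0.2507] → [-0.1179, -0.2181, 0.4910, 0.4860, 0.7494, 0.4496]
q̇ = J⁺·V = [0.1960, 0.7510, -0.4800, 0.2350, 0.7930, 0.2220]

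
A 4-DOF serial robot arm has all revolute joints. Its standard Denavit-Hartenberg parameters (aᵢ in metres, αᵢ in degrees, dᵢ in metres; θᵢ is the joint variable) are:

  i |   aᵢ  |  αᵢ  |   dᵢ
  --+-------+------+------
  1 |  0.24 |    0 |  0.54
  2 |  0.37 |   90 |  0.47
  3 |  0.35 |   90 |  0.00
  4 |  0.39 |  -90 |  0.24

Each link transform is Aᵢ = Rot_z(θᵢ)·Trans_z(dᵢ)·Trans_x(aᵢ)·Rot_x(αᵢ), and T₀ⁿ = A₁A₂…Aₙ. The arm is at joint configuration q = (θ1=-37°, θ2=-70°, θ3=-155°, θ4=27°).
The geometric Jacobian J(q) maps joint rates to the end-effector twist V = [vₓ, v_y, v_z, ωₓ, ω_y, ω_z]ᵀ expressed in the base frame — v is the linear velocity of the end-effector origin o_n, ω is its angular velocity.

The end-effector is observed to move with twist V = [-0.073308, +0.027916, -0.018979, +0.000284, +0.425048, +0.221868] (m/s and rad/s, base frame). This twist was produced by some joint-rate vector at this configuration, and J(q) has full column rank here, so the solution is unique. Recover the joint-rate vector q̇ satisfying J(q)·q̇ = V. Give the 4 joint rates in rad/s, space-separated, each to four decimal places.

0.2400 -0.8900 0.1240 0.9620

o_n = [0.1287, 0.2550, 0.9327]
J₁: ẑ×o_n = [-0.2550, 0.1287, 0.0000], ω = ẑ
J2: z=[0.0000, 0.0000, 1.0000] o=[0.1917, -0.1444, 0.5400] → [-0.3995, -0.0630, 0.0000, 0.0000, 0.0000, 1.0000]
J3: z=[-0.9563, 0.2924, 0.0000] o=[0.0835, -0.4983, 1.0100] → [-0.0226, -0.0739, -0.7336, -0.9563, 0.2924, 0.0000]
J4: z=[0.1236, 0.4042, 0.9063] o=[0.1762, -0.1949, 0.8621] → [-0.3792, -0.0519, 0.0748, 0.1236, 0.4042, 0.9063]
q̇ = J⁺·V = [0.2400, -0.8900, 0.1240, 0.9620]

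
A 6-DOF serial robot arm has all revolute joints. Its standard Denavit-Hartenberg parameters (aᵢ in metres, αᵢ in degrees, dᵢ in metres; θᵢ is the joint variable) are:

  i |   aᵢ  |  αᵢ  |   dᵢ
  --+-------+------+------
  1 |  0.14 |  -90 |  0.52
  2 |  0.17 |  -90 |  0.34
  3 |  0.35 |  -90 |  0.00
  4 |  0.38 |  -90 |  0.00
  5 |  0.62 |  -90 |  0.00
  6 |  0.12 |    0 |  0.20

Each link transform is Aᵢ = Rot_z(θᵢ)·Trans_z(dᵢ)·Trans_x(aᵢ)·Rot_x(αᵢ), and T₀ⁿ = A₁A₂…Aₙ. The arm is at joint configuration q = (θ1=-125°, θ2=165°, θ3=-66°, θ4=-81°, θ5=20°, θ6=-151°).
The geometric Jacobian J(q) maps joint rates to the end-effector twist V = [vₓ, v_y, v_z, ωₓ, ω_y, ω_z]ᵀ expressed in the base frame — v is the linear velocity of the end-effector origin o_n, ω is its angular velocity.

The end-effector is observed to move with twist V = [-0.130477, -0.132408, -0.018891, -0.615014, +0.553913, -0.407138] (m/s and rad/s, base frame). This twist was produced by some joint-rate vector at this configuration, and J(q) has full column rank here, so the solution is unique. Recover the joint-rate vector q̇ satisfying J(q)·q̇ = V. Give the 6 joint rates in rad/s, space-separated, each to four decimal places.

o_n = [0.8626, -0.4662, 1.2563]
J₁: ẑ×o_n = [0.4662, 0.8626, -0.0000], ω = ẑ
J2: z=[0.8192, -0.5736, 0.0000] o=[-0.0803, -0.1147, 0.5200] → [-0.4223, -0.6032, 0.2529, 0.8192, -0.5736, 0.0000]
J3: z=[0.1485, 0.2120, 0.9659] o=[0.2924, -0.1752, 0.4760] → [0.4465, 0.4350, -0.1641, 0.1485, 0.2120, 0.9659]
J4: z=[0.1730, 0.9561, -0.2364] o=[0.6332, -0.2459, 0.4392] → [0.7292, -0.1956, -0.2575, 0.1730, 0.9561, -0.2364]
J5: z=[0.9385, -0.2328, -0.2551] o=[0.7468, -0.1784, 0.7954] → [-0.1807, -0.4621, -0.2431, 0.9385, -0.2328, -0.2551]
J6: z=[-0.2648, -0.9593, -0.0985] o=[0.8843, -0.2776, 1.3918] → [0.1114, -0.0337, 0.0292, -0.2648, -0.9593, -0.0985]
q̇ = J⁺·V = [-0.8090, -0.3850, 0.2510, -0.0990, -0.4220, -0.2880]

-0.8090 -0.3850 0.2510 -0.0990 -0.4220 -0.2880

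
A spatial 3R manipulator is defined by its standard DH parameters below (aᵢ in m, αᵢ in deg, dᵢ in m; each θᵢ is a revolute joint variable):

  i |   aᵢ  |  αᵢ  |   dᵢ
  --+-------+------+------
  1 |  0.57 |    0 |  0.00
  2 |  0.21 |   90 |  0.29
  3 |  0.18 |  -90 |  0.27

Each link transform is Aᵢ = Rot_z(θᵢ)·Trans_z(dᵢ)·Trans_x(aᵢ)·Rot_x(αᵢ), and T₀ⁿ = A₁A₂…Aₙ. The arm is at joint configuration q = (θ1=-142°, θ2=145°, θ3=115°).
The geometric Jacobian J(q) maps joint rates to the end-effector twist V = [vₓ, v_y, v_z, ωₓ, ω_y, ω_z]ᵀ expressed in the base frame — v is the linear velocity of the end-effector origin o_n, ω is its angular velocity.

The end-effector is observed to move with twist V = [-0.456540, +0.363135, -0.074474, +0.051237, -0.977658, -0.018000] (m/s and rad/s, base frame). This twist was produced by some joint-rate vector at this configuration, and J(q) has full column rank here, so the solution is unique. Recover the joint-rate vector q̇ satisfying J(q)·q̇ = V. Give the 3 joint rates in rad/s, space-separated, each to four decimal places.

-0.8330 0.8150 0.9790

o_n = [-0.3013, -0.6135, 0.4531]
J₁: ẑ×o_n = [0.6135, -0.3013, 0.0000], ω = ẑ
J2: z=[0.0000, 0.0000, 1.0000] o=[-0.4492, -0.3509, 0.0000] → [0.2626, 0.1479, -0.0000, 0.0000, 0.0000, 1.0000]
J3: z=[0.0523, -0.9986, 0.0000] o=[-0.2395, -0.3399, 0.2900] → [-0.1629, -0.0085, -0.0761, 0.0523, -0.9986, 0.0000]
q̇ = J⁺·V = [-0.8330, 0.8150, 0.9790]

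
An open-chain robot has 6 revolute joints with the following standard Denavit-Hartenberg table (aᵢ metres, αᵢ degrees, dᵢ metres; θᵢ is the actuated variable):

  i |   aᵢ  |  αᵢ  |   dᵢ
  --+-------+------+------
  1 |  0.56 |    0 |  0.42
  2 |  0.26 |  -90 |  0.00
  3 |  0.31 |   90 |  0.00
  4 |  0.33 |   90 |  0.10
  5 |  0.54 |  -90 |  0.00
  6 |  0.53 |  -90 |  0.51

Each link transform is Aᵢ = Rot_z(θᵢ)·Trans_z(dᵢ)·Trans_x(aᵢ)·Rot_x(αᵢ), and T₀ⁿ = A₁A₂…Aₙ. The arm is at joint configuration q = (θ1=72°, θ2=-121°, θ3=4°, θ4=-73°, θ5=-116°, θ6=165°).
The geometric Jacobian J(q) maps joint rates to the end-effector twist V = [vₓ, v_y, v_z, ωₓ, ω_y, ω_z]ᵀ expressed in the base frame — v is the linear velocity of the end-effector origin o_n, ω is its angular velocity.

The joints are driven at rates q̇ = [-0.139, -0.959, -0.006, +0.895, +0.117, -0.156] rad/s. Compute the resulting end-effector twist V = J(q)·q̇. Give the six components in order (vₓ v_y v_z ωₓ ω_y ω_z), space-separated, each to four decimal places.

-0.4783 -0.4265 -0.0127 0.0149 0.1260 -0.1263

o_n = [0.2442, -0.6194, 0.2250]
J₁: ẑ×o_n = [0.6194, 0.2442, -0.0000], ω = ẑ
J2: z=[0.0000, 0.0000, 1.0000] o=[0.1730, 0.5326, 0.4200] → [1.1520, 0.0711, -0.0000, 0.0000, 0.0000, 1.0000]
J3: z=[0.7547, 0.6561, 0.0000] o=[0.3436, 0.3364, 0.4200] → [-0.1280, 0.1472, -0.6561, 0.7547, 0.6561, 0.0000]
J4: z=[0.0458, -0.0526, 0.9976] o=[0.5465, 0.1030, 0.3984] → [0.7297, -0.2936, -0.0490, 0.0458, -0.0526, 0.9976]
J5: z=[-0.8465, 0.5282, 0.0667] o=[0.3761, -0.1820, 0.4914] → [-0.1115, -0.2343, 0.4399, -0.8465, 0.5282, 0.0667]
J6: z=[-0.4968, -0.7387, -0.4556] o=[0.4794, 0.0442, 0.0121] → [-0.4596, 0.2129, 0.1559, -0.4968, -0.7387, -0.4556]
V = J·q̇ = [-0.4783, -0.4265, -0.0127, 0.0149, 0.1260, -0.1263]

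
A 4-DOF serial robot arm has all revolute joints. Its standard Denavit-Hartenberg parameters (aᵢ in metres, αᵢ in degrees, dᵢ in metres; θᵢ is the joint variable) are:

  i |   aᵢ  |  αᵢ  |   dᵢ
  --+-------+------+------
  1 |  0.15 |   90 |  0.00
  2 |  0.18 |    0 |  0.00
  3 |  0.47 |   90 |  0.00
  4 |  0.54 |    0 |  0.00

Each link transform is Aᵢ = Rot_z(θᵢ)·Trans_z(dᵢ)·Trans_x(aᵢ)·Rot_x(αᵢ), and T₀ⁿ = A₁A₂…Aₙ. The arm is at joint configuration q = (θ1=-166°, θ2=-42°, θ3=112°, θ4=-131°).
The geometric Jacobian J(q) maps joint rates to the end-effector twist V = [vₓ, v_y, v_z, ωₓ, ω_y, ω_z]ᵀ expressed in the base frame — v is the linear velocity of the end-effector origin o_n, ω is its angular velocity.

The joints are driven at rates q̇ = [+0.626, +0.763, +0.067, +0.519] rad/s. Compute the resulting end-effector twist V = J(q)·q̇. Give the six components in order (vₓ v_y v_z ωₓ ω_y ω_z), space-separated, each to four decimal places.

o_n = [-0.2151, -0.4737, -0.0117]
J₁: ẑ×o_n = [0.4737, -0.2151, 0.0000], ω = ẑ
J2: z=[-0.2419, 0.9703, 0.0000] o=[-0.1455, -0.0363, 0.0000] → [-0.0113, -0.0028, 0.1733, -0.2419, 0.9703, 0.0000]
J3: z=[-0.2419, 0.9703, 0.0000] o=[-0.2753, -0.0686, -0.1204] → [0.1055, 0.0263, 0.0396, -0.2419, 0.9703, 0.0000]
J4: z=[-0.9118, -0.2273, -0.3420] o=[-0.4313, -0.1075, 0.3212] → [-0.0495, -0.3775, 0.3830, -0.9118, -0.2273, -0.3420]
V = J·q̇ = [0.2692, -0.3310, 0.3337, -0.6740, 0.6874, 0.4485]

0.2692 -0.3310 0.3337 -0.6740 0.6874 0.4485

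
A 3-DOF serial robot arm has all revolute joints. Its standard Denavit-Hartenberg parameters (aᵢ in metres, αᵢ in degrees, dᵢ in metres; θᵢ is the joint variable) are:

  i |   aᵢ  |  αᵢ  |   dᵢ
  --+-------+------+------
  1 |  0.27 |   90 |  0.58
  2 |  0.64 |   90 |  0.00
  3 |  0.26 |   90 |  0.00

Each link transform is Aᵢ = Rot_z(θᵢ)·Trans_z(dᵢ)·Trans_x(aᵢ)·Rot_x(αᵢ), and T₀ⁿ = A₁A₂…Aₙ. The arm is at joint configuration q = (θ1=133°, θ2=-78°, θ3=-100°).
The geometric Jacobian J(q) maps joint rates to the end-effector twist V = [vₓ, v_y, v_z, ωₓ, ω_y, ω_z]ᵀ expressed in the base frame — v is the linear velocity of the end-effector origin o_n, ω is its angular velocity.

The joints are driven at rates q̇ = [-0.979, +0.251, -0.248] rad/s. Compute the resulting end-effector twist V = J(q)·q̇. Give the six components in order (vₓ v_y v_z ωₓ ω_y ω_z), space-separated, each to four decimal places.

o_n = [-0.4557, 0.1133, -0.0019]
J₁: ẑ×o_n = [-0.1133, -0.4557, 0.0000], ω = ẑ
J2: z=[0.7314, 0.6820, 0.0000] o=[-0.1841, 0.1975, 0.5800] → [-0.3968, 0.4255, 0.1237, 0.7314, 0.6820, 0.0000]
J3: z=[0.6671, -0.7154, -0.2079] o=[-0.2749, 0.2948, -0.0460] → [-0.0693, 0.0081, -0.2505, 0.6671, -0.7154, -0.2079]
V = J·q̇ = [0.0285, 0.5510, 0.0932, 0.0181, 0.3486, -0.9274]

0.0285 0.5510 0.0932 0.0181 0.3486 -0.9274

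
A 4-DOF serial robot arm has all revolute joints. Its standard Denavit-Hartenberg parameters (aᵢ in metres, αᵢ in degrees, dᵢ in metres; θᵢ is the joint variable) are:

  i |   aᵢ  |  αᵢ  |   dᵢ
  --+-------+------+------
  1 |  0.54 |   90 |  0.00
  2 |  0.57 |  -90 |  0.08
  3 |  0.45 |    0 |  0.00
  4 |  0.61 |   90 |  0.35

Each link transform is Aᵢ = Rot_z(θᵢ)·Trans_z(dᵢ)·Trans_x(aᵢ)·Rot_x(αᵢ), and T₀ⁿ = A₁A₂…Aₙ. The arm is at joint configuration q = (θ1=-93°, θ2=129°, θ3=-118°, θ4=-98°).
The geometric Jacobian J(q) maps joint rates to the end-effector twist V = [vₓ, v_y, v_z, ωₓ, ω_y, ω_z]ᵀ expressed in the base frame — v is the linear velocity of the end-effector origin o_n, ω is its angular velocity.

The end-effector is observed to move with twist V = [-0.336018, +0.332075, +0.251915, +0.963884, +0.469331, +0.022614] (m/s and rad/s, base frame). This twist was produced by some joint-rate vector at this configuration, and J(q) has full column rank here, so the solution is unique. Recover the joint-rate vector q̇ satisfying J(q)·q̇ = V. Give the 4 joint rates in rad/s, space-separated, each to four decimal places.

0.4430 -0.9380 0.8500 -0.1820

o_n = [-0.1371, -0.3461, -0.3250]
J₁: ẑ×o_n = [0.3461, -0.1371, 0.0000], ω = ẑ
J2: z=[-0.9986, 0.0523, 0.0000] o=[-0.0283, -0.5393, 0.0000] → [-0.0170, -0.3245, -0.1872, -0.9986, 0.0523, 0.0000]
J3: z=[0.0407, 0.7761, -0.6293] o=[-0.0894, -0.1769, 0.4430] → [-0.7025, 0.0613, 0.0301, 0.0407, 0.7761, -0.6293]
J4: z=[0.0407, 0.7761, -0.6293] o=[-0.4931, -0.2888, 0.2788] → [-0.5046, -0.1995, -0.2786, 0.0407, 0.7761, -0.6293]
q̇ = J⁺·V = [0.4430, -0.9380, 0.8500, -0.1820]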